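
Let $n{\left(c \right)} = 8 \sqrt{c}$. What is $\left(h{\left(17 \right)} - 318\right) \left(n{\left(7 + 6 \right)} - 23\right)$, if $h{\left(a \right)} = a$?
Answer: $6923 - 2408 \sqrt{13} \approx -1759.2$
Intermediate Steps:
$\left(h{\left(17 \right)} - 318\right) \left(n{\left(7 + 6 \right)} - 23\right) = \left(17 - 318\right) \left(8 \sqrt{7 + 6} - 23\right) = - 301 \left(8 \sqrt{13} - 23\right) = - 301 \left(-23 + 8 \sqrt{13}\right) = 6923 - 2408 \sqrt{13}$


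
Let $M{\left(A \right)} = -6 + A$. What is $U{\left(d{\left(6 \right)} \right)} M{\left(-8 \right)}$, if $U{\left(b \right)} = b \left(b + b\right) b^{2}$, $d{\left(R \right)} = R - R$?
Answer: $0$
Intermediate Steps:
$d{\left(R \right)} = 0$
$U{\left(b \right)} = 2 b^{4}$ ($U{\left(b \right)} = b 2 b b^{2} = 2 b^{2} b^{2} = 2 b^{4}$)
$U{\left(d{\left(6 \right)} \right)} M{\left(-8 \right)} = 2 \cdot 0^{4} \left(-6 - 8\right) = 2 \cdot 0 \left(-14\right) = 0 \left(-14\right) = 0$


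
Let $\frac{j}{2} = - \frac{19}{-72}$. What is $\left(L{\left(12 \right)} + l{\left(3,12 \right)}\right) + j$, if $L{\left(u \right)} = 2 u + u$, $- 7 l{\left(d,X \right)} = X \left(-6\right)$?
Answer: $\frac{11797}{252} \approx 46.813$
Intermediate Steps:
$j = \frac{19}{36}$ ($j = 2 \left(- \frac{19}{-72}\right) = 2 \left(\left(-19\right) \left(- \frac{1}{72}\right)\right) = 2 \cdot \frac{19}{72} = \frac{19}{36} \approx 0.52778$)
$l{\left(d,X \right)} = \frac{6 X}{7}$ ($l{\left(d,X \right)} = - \frac{X \left(-6\right)}{7} = - \frac{\left(-6\right) X}{7} = \frac{6 X}{7}$)
$L{\left(u \right)} = 3 u$
$\left(L{\left(12 \right)} + l{\left(3,12 \right)}\right) + j = \left(3 \cdot 12 + \frac{6}{7} \cdot 12\right) + \frac{19}{36} = \left(36 + \frac{72}{7}\right) + \frac{19}{36} = \frac{324}{7} + \frac{19}{36} = \frac{11797}{252}$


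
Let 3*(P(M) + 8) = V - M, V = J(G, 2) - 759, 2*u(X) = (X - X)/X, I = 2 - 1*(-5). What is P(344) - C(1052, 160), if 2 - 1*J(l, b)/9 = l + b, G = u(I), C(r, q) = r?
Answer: -4283/3 ≈ -1427.7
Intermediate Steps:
I = 7 (I = 2 + 5 = 7)
u(X) = 0 (u(X) = ((X - X)/X)/2 = (0/X)/2 = (1/2)*0 = 0)
G = 0
J(l, b) = 18 - 9*b - 9*l (J(l, b) = 18 - 9*(l + b) = 18 - 9*(b + l) = 18 + (-9*b - 9*l) = 18 - 9*b - 9*l)
V = -759 (V = (18 - 9*2 - 9*0) - 759 = (18 - 18 + 0) - 759 = 0 - 759 = -759)
P(M) = -261 - M/3 (P(M) = -8 + (-759 - M)/3 = -8 + (-253 - M/3) = -261 - M/3)
P(344) - C(1052, 160) = (-261 - 1/3*344) - 1*1052 = (-261 - 344/3) - 1052 = -1127/3 - 1052 = -4283/3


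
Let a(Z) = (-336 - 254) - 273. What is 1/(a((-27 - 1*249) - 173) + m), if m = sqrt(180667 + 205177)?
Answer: -863/358925 - 2*sqrt(96461)/358925 ≈ -0.0041350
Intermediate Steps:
a(Z) = -863 (a(Z) = -590 - 273 = -863)
m = 2*sqrt(96461) (m = sqrt(385844) = 2*sqrt(96461) ≈ 621.16)
1/(a((-27 - 1*249) - 173) + m) = 1/(-863 + 2*sqrt(96461))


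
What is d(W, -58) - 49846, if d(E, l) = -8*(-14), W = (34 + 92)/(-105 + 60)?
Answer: -49734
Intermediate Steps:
W = -14/5 (W = 126/(-45) = 126*(-1/45) = -14/5 ≈ -2.8000)
d(E, l) = 112
d(W, -58) - 49846 = 112 - 49846 = -49734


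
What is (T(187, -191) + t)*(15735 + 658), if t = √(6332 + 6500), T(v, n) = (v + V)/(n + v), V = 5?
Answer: -786864 + 65572*√802 ≈ 1.0701e+6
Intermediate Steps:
T(v, n) = (5 + v)/(n + v) (T(v, n) = (v + 5)/(n + v) = (5 + v)/(n + v))
t = 4*√802 (t = √12832 = 4*√802 ≈ 113.28)
(T(187, -191) + t)*(15735 + 658) = ((5 + 187)/(-191 + 187) + 4*√802)*(15735 + 658) = (192/(-4) + 4*√802)*16393 = (-¼*192 + 4*√802)*16393 = (-48 + 4*√802)*16393 = -786864 + 65572*√802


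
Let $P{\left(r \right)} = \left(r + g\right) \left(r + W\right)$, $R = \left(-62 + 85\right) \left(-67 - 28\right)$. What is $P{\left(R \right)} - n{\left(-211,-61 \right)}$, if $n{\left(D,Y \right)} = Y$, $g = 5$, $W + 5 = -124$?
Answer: $5044581$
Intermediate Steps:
$W = -129$ ($W = -5 - 124 = -129$)
$R = -2185$ ($R = 23 \left(-95\right) = -2185$)
$P{\left(r \right)} = \left(-129 + r\right) \left(5 + r\right)$ ($P{\left(r \right)} = \left(r + 5\right) \left(r - 129\right) = \left(5 + r\right) \left(-129 + r\right) = \left(-129 + r\right) \left(5 + r\right)$)
$P{\left(R \right)} - n{\left(-211,-61 \right)} = \left(-645 + \left(-2185\right)^{2} - -270940\right) - -61 = \left(-645 + 4774225 + 270940\right) + 61 = 5044520 + 61 = 5044581$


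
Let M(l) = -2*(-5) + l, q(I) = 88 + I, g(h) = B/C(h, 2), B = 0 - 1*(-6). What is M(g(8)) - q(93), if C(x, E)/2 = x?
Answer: -1365/8 ≈ -170.63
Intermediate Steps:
B = 6 (B = 0 + 6 = 6)
C(x, E) = 2*x
g(h) = 3/h (g(h) = 6/((2*h)) = 6*(1/(2*h)) = 3/h)
M(l) = 10 + l
M(g(8)) - q(93) = (10 + 3/8) - (88 + 93) = (10 + 3*(1/8)) - 1*181 = (10 + 3/8) - 181 = 83/8 - 181 = -1365/8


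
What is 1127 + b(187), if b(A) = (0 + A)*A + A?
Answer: 36283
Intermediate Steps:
b(A) = A + A**2 (b(A) = A*A + A = A**2 + A = A + A**2)
1127 + b(187) = 1127 + 187*(1 + 187) = 1127 + 187*188 = 1127 + 35156 = 36283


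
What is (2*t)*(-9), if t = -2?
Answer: 36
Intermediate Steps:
(2*t)*(-9) = (2*(-2))*(-9) = -4*(-9) = 36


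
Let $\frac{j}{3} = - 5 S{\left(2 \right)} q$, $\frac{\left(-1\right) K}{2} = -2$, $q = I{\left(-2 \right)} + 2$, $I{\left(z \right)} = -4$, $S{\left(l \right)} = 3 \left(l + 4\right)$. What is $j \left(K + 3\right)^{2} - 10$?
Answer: $26450$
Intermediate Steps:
$S{\left(l \right)} = 12 + 3 l$ ($S{\left(l \right)} = 3 \left(4 + l\right) = 12 + 3 l$)
$q = -2$ ($q = -4 + 2 = -2$)
$K = 4$ ($K = \left(-2\right) \left(-2\right) = 4$)
$j = 540$ ($j = 3 - 5 \left(12 + 3 \cdot 2\right) \left(-2\right) = 3 - 5 \left(12 + 6\right) \left(-2\right) = 3 \left(-5\right) 18 \left(-2\right) = 3 \left(\left(-90\right) \left(-2\right)\right) = 3 \cdot 180 = 540$)
$j \left(K + 3\right)^{2} - 10 = 540 \left(4 + 3\right)^{2} - 10 = 540 \cdot 7^{2} - 10 = 540 \cdot 49 - 10 = 26460 - 10 = 26450$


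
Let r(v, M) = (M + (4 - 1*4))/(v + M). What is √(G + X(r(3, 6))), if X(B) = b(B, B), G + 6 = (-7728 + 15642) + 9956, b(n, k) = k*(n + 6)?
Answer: 92*√19/3 ≈ 133.67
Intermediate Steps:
b(n, k) = k*(6 + n)
G = 17864 (G = -6 + ((-7728 + 15642) + 9956) = -6 + (7914 + 9956) = -6 + 17870 = 17864)
r(v, M) = M/(M + v) (r(v, M) = (M + (4 - 4))/(M + v) = (M + 0)/(M + v) = M/(M + v))
X(B) = B*(6 + B)
√(G + X(r(3, 6))) = √(17864 + (6/(6 + 3))*(6 + 6/(6 + 3))) = √(17864 + (6/9)*(6 + 6/9)) = √(17864 + (6*(⅑))*(6 + 6*(⅑))) = √(17864 + 2*(6 + ⅔)/3) = √(17864 + (⅔)*(20/3)) = √(17864 + 40/9) = √(160816/9) = 92*√19/3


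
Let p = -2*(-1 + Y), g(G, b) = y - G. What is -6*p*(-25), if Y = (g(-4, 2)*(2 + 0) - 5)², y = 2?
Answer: -14400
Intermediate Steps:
g(G, b) = 2 - G
Y = 49 (Y = ((2 - 1*(-4))*(2 + 0) - 5)² = ((2 + 4)*2 - 5)² = (6*2 - 5)² = (12 - 5)² = 7² = 49)
p = -96 (p = -2*(-1 + 49) = -2*48 = -96)
-6*p*(-25) = -6*(-96)*(-25) = 576*(-25) = -14400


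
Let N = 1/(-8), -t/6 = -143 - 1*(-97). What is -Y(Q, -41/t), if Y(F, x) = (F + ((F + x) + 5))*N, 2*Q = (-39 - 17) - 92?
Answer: -39509/2208 ≈ -17.894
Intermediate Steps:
t = 276 (t = -6*(-143 - 1*(-97)) = -6*(-143 + 97) = -6*(-46) = 276)
Q = -74 (Q = ((-39 - 17) - 92)/2 = (-56 - 92)/2 = (½)*(-148) = -74)
N = -⅛ ≈ -0.12500
Y(F, x) = -5/8 - F/4 - x/8 (Y(F, x) = (F + ((F + x) + 5))*(-⅛) = (F + (5 + F + x))*(-⅛) = (5 + x + 2*F)*(-⅛) = -5/8 - F/4 - x/8)
-Y(Q, -41/t) = -(-5/8 - ¼*(-74) - (-41)/(8*276)) = -(-5/8 + 37/2 - (-41)/(8*276)) = -(-5/8 + 37/2 - ⅛*(-41/276)) = -(-5/8 + 37/2 + 41/2208) = -1*39509/2208 = -39509/2208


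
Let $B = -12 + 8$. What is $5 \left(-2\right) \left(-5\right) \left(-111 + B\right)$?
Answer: $-5750$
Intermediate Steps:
$B = -4$
$5 \left(-2\right) \left(-5\right) \left(-111 + B\right) = 5 \left(-2\right) \left(-5\right) \left(-111 - 4\right) = \left(-10\right) \left(-5\right) \left(-115\right) = 50 \left(-115\right) = -5750$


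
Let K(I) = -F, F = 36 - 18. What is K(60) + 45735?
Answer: 45717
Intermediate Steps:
F = 18
K(I) = -18 (K(I) = -1*18 = -18)
K(60) + 45735 = -18 + 45735 = 45717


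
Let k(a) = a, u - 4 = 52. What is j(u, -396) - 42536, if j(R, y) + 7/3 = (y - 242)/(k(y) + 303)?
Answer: -3955427/93 ≈ -42532.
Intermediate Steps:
u = 56 (u = 4 + 52 = 56)
j(R, y) = -7/3 + (-242 + y)/(303 + y) (j(R, y) = -7/3 + (y - 242)/(y + 303) = -7/3 + (-242 + y)/(303 + y))
j(u, -396) - 42536 = (-2847 - 4*(-396))/(3*(303 - 396)) - 42536 = (⅓)*(-2847 + 1584)/(-93) - 42536 = (⅓)*(-1/93)*(-1263) - 42536 = 421/93 - 42536 = -3955427/93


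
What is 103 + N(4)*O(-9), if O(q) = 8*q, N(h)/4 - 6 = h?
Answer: -2777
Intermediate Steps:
N(h) = 24 + 4*h
103 + N(4)*O(-9) = 103 + (24 + 4*4)*(8*(-9)) = 103 + (24 + 16)*(-72) = 103 + 40*(-72) = 103 - 2880 = -2777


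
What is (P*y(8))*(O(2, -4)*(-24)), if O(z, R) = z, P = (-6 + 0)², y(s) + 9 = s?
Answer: 1728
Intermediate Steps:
y(s) = -9 + s
P = 36 (P = (-6)² = 36)
(P*y(8))*(O(2, -4)*(-24)) = (36*(-9 + 8))*(2*(-24)) = (36*(-1))*(-48) = -36*(-48) = 1728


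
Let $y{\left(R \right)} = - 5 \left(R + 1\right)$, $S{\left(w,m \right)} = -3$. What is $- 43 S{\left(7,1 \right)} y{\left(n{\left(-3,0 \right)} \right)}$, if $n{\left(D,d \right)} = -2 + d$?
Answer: $645$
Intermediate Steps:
$y{\left(R \right)} = -5 - 5 R$ ($y{\left(R \right)} = - 5 \left(1 + R\right) = -5 - 5 R$)
$- 43 S{\left(7,1 \right)} y{\left(n{\left(-3,0 \right)} \right)} = \left(-43\right) \left(-3\right) \left(-5 - 5 \left(-2 + 0\right)\right) = 129 \left(-5 - -10\right) = 129 \left(-5 + 10\right) = 129 \cdot 5 = 645$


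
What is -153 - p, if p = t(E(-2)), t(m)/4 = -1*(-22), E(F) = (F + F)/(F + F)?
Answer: -241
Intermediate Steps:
E(F) = 1 (E(F) = (2*F)/((2*F)) = (2*F)*(1/(2*F)) = 1)
t(m) = 88 (t(m) = 4*(-1*(-22)) = 4*22 = 88)
p = 88
-153 - p = -153 - 1*88 = -153 - 88 = -241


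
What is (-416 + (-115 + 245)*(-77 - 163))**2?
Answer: 999571456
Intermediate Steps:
(-416 + (-115 + 245)*(-77 - 163))**2 = (-416 + 130*(-240))**2 = (-416 - 31200)**2 = (-31616)**2 = 999571456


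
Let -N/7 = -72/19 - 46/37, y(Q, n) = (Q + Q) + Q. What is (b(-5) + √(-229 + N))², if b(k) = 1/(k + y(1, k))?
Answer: (703 - 2*I*√95763363)²/1976836 ≈ -193.52 - 13.92*I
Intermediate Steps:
y(Q, n) = 3*Q (y(Q, n) = 2*Q + Q = 3*Q)
b(k) = 1/(3 + k) (b(k) = 1/(k + 3*1) = 1/(k + 3) = 1/(3 + k))
N = 24766/703 (N = -7*(-72/19 - 46/37) = -7*(-3538/703) = 24766/703 ≈ 35.229)
(b(-5) + √(-229 + N))² = (1/(3 - 5) + √(-229 + 24766/703))² = (1/(-2) + √(-136221/703))² = (-½ + I*√95763363/703)²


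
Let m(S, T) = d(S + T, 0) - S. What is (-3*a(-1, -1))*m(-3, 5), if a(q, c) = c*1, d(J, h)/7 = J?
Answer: 51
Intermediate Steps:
d(J, h) = 7*J
a(q, c) = c
m(S, T) = 6*S + 7*T (m(S, T) = 7*(S + T) - S = (7*S + 7*T) - S = 6*S + 7*T)
(-3*a(-1, -1))*m(-3, 5) = (-3*(-1))*(6*(-3) + 7*5) = 3*(-18 + 35) = 3*17 = 51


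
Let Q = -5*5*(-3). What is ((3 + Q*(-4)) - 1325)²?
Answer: 2630884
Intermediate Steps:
Q = 75 (Q = -25*(-3) = 75)
((3 + Q*(-4)) - 1325)² = ((3 + 75*(-4)) - 1325)² = ((3 - 300) - 1325)² = (-297 - 1325)² = (-1622)² = 2630884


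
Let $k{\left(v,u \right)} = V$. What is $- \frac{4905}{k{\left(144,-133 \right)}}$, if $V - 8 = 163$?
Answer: $- \frac{545}{19} \approx -28.684$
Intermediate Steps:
$V = 171$ ($V = 8 + 163 = 171$)
$k{\left(v,u \right)} = 171$
$- \frac{4905}{k{\left(144,-133 \right)}} = - \frac{4905}{171} = \left(-4905\right) \frac{1}{171} = - \frac{545}{19}$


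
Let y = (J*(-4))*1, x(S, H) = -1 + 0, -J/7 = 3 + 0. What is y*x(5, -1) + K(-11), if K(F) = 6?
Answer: -78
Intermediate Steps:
J = -21 (J = -7*(3 + 0) = -7*3 = -21)
x(S, H) = -1
y = 84 (y = -21*(-4)*1 = 84*1 = 84)
y*x(5, -1) + K(-11) = 84*(-1) + 6 = -84 + 6 = -78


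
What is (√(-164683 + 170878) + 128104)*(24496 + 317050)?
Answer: 43753408784 + 341546*√6195 ≈ 4.3780e+10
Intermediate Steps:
(√(-164683 + 170878) + 128104)*(24496 + 317050) = (√6195 + 128104)*341546 = (128104 + √6195)*341546 = 43753408784 + 341546*√6195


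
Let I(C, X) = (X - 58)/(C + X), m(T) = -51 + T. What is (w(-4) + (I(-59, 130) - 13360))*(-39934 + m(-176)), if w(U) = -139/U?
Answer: 151972557363/284 ≈ 5.3511e+8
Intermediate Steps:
I(C, X) = (-58 + X)/(C + X)
(w(-4) + (I(-59, 130) - 13360))*(-39934 + m(-176)) = (-139/(-4) + ((-58 + 130)/(-59 + 130) - 13360))*(-39934 + (-51 - 176)) = (-139*(-1/4) + (72/71 - 13360))*(-39934 - 227) = (139/4 + ((1/71)*72 - 13360))*(-40161) = (139/4 + (72/71 - 13360))*(-40161) = (139/4 - 948488/71)*(-40161) = -3784083/284*(-40161) = 151972557363/284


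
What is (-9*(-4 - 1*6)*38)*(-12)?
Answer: -41040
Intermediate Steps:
(-9*(-4 - 1*6)*38)*(-12) = (-9*(-4 - 6)*38)*(-12) = (-9*(-10)*38)*(-12) = (90*38)*(-12) = 3420*(-12) = -41040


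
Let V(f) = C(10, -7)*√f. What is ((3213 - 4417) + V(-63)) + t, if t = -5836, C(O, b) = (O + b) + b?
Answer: -7040 - 12*I*√7 ≈ -7040.0 - 31.749*I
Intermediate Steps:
C(O, b) = O + 2*b
V(f) = -4*√f (V(f) = (10 + 2*(-7))*√f = (10 - 14)*√f = -4*√f)
((3213 - 4417) + V(-63)) + t = ((3213 - 4417) - 12*I*√7) - 5836 = (-1204 - 12*I*√7) - 5836 = -7040 - 12*I*√7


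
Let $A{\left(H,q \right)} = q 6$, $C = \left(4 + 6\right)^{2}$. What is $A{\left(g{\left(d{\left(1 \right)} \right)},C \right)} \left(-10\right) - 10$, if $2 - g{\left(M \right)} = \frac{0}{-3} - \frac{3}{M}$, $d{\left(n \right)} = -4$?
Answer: $-6010$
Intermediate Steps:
$g{\left(M \right)} = 2 + \frac{3}{M}$ ($g{\left(M \right)} = 2 - \left(\frac{0}{-3} - \frac{3}{M}\right) = 2 - \left(0 \left(- \frac{1}{3}\right) - \frac{3}{M}\right) = 2 - \left(0 - \frac{3}{M}\right) = 2 - - \frac{3}{M} = 2 + \frac{3}{M}$)
$C = 100$ ($C = 10^{2} = 100$)
$A{\left(H,q \right)} = 6 q$
$A{\left(g{\left(d{\left(1 \right)} \right)},C \right)} \left(-10\right) - 10 = 6 \cdot 100 \left(-10\right) - 10 = 600 \left(-10\right) - 10 = -6000 - 10 = -6010$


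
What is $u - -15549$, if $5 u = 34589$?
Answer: $\frac{112334}{5} \approx 22467.0$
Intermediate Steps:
$u = \frac{34589}{5}$ ($u = \frac{1}{5} \cdot 34589 = \frac{34589}{5} \approx 6917.8$)
$u - -15549 = \frac{34589}{5} - -15549 = \frac{34589}{5} + 15549 = \frac{112334}{5}$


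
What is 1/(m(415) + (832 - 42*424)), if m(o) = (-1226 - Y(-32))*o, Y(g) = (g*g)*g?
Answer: 1/13072954 ≈ 7.6494e-8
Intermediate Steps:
Y(g) = g³ (Y(g) = g²*g = g³)
m(o) = 31542*o (m(o) = (-1226 - 1*(-32)³)*o = (-1226 - 1*(-32768))*o = (-1226 + 32768)*o = 31542*o)
1/(m(415) + (832 - 42*424)) = 1/(31542*415 + (832 - 42*424)) = 1/(13089930 + (832 - 17808)) = 1/(13089930 - 16976) = 1/13072954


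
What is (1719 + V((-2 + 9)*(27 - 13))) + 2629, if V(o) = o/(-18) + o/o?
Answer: 39092/9 ≈ 4343.6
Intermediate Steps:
V(o) = 1 - o/18 (V(o) = o*(-1/18) + 1 = -o/18 + 1 = 1 - o/18)
(1719 + V((-2 + 9)*(27 - 13))) + 2629 = (1719 + (1 - (-2 + 9)*(27 - 13)/18)) + 2629 = (1719 + (1 - 7*14/18)) + 2629 = (1719 + (1 - 1/18*98)) + 2629 = (1719 + (1 - 49/9)) + 2629 = (1719 - 40/9) + 2629 = 15431/9 + 2629 = 39092/9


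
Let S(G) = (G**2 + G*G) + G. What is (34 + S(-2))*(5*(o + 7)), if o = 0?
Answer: 1400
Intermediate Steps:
S(G) = G + 2*G**2 (S(G) = (G**2 + G**2) + G = 2*G**2 + G = G + 2*G**2)
(34 + S(-2))*(5*(o + 7)) = (34 - 2*(1 + 2*(-2)))*(5*(0 + 7)) = (34 - 2*(1 - 4))*(5*7) = (34 - 2*(-3))*35 = (34 + 6)*35 = 40*35 = 1400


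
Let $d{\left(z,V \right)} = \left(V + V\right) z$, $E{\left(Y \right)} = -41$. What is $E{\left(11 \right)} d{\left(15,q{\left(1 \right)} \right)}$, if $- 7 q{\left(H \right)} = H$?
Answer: $\frac{1230}{7} \approx 175.71$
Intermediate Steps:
$q{\left(H \right)} = - \frac{H}{7}$
$d{\left(z,V \right)} = 2 V z$
$E{\left(11 \right)} d{\left(15,q{\left(1 \right)} \right)} = - 41 \cdot 2 \left(\left(- \frac{1}{7}\right) 1\right) 15 = - 41 \cdot 2 \left(- \frac{1}{7}\right) 15 = \left(-41\right) \left(- \frac{30}{7}\right) = \frac{1230}{7}$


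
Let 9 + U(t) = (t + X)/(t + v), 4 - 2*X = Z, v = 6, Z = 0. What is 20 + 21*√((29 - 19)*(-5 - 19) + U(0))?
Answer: 20 + 7*I*√2238 ≈ 20.0 + 331.15*I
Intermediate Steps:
X = 2 (X = 2 - ½*0 = 2 + 0 = 2)
U(t) = -9 + (2 + t)/(6 + t) (U(t) = -9 + (t + 2)/(t + 6) = -9 + (2 + t)/(6 + t))
20 + 21*√((29 - 19)*(-5 - 19) + U(0)) = 20 + 21*√((29 - 19)*(-5 - 19) + 4*(-13 - 2*0)/(6 + 0)) = 20 + 21*√(10*(-24) + 4*(-13 + 0)/6) = 20 + 21*√(-240 + 4*(⅙)*(-13)) = 20 + 21*√(-240 - 26/3) = 20 + 21*√(-746/3) = 20 + 21*(I*√2238/3) = 20 + 7*I*√2238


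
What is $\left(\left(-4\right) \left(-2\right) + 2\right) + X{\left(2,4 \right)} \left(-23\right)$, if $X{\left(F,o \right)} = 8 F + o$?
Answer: $-450$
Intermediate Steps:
$X{\left(F,o \right)} = o + 8 F$
$\left(\left(-4\right) \left(-2\right) + 2\right) + X{\left(2,4 \right)} \left(-23\right) = \left(\left(-4\right) \left(-2\right) + 2\right) + \left(4 + 8 \cdot 2\right) \left(-23\right) = \left(8 + 2\right) + \left(4 + 16\right) \left(-23\right) = 10 + 20 \left(-23\right) = 10 - 460 = -450$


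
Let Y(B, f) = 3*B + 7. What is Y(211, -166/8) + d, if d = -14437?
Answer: -13797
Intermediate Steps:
Y(B, f) = 7 + 3*B
Y(211, -166/8) + d = (7 + 3*211) - 14437 = (7 + 633) - 14437 = 640 - 14437 = -13797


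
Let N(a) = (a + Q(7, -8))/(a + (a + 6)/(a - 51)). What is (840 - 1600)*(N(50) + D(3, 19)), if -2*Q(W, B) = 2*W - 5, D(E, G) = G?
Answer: -26030/3 ≈ -8676.7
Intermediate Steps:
Q(W, B) = 5/2 - W (Q(W, B) = -(2*W - 5)/2 = -(-5 + 2*W)/2 = 5/2 - W)
N(a) = (-9/2 + a)/(a + (6 + a)/(-51 + a)) (N(a) = (a + (5/2 - 1*7))/(a + (a + 6)/(a - 51)) = (a + (5/2 - 7))/(a + (6 + a)/(-51 + a)) = (a - 9/2)/(a + (6 + a)/(-51 + a)) = (-9/2 + a)/(a + (6 + a)/(-51 + a)))
(840 - 1600)*(N(50) + D(3, 19)) = (840 - 1600)*((459 - 111*50 + 2*50**2)/(2*(6 + 50**2 - 50*50)) + 19) = -760*((459 - 5550 + 2*2500)/(2*(6 + 2500 - 2500)) + 19) = -760*((1/2)*(459 - 5550 + 5000)/6 + 19) = -760*((1/2)*(1/6)*(-91) + 19) = -760*(-91/12 + 19) = -760*137/12 = -26030/3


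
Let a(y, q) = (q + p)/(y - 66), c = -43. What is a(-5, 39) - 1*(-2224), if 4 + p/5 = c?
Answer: 158100/71 ≈ 2226.8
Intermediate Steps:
p = -235 (p = -20 + 5*(-43) = -20 - 215 = -235)
a(y, q) = (-235 + q)/(-66 + y) (a(y, q) = (q - 235)/(y - 66) = (-235 + q)/(-66 + y))
a(-5, 39) - 1*(-2224) = (-235 + 39)/(-66 - 5) - 1*(-2224) = -196/(-71) + 2224 = -1/71*(-196) + 2224 = 196/71 + 2224 = 158100/71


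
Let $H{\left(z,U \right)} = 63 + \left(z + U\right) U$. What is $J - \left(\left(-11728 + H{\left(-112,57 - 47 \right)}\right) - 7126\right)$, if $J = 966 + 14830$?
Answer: $35607$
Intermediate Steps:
$H{\left(z,U \right)} = 63 + U \left(U + z\right)$ ($H{\left(z,U \right)} = 63 + \left(U + z\right) U = 63 + U \left(U + z\right)$)
$J = 15796$
$J - \left(\left(-11728 + H{\left(-112,57 - 47 \right)}\right) - 7126\right) = 15796 - \left(\left(-11728 + \left(63 + \left(57 - 47\right)^{2} + \left(57 - 47\right) \left(-112\right)\right)\right) - 7126\right) = 15796 - \left(\left(-11728 + \left(63 + 10^{2} + 10 \left(-112\right)\right)\right) - 7126\right) = 15796 - \left(\left(-11728 + \left(63 + 100 - 1120\right)\right) - 7126\right) = 15796 - \left(\left(-11728 - 957\right) - 7126\right) = 15796 - \left(-12685 - 7126\right) = 15796 - -19811 = 15796 + 19811 = 35607$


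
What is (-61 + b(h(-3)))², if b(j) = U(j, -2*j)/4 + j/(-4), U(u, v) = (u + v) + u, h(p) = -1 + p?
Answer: 3600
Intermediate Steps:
U(u, v) = v + 2*u
b(j) = -j/4 (b(j) = (-2*j + 2*j)/4 + j/(-4) = 0*(¼) + j*(-¼) = 0 - j/4 = -j/4)
(-61 + b(h(-3)))² = (-61 - (-1 - 3)/4)² = (-61 - ¼*(-4))² = (-61 + 1)² = (-60)² = 3600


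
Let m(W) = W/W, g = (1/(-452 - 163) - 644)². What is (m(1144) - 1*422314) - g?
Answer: -316593650146/378225 ≈ -8.3705e+5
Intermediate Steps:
g = 156864315721/378225 (g = (1/(-615) - 644)² = (-1/615 - 644)² = (-396061/615)² = 156864315721/378225 ≈ 4.1474e+5)
m(W) = 1
(m(1144) - 1*422314) - g = (1 - 1*422314) - 1*156864315721/378225 = (1 - 422314) - 156864315721/378225 = -422313 - 156864315721/378225 = -316593650146/378225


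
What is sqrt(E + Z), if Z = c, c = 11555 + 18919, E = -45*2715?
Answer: 3*I*sqrt(10189) ≈ 302.82*I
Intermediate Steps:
E = -122175
c = 30474
Z = 30474
sqrt(E + Z) = sqrt(-122175 + 30474) = sqrt(-91701) = 3*I*sqrt(10189)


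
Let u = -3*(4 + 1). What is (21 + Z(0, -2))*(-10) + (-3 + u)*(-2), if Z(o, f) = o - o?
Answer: -174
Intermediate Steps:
Z(o, f) = 0
u = -15 (u = -3*5 = -15)
(21 + Z(0, -2))*(-10) + (-3 + u)*(-2) = (21 + 0)*(-10) + (-3 - 15)*(-2) = 21*(-10) - 18*(-2) = -210 + 36 = -174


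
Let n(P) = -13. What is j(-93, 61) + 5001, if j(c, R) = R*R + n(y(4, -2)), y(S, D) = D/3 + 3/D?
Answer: 8709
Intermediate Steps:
y(S, D) = 3/D + D/3 (y(S, D) = D*(⅓) + 3/D = D/3 + 3/D = 3/D + D/3)
j(c, R) = -13 + R² (j(c, R) = R*R - 13 = R² - 13 = -13 + R²)
j(-93, 61) + 5001 = (-13 + 61²) + 5001 = (-13 + 3721) + 5001 = 3708 + 5001 = 8709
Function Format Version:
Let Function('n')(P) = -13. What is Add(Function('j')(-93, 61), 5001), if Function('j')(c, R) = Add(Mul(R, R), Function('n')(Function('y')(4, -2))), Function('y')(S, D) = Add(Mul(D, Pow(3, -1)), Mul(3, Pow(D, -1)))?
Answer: 8709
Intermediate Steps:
Function('y')(S, D) = Add(Mul(3, Pow(D, -1)), Mul(Rational(1, 3), D)) (Function('y')(S, D) = Add(Mul(D, Rational(1, 3)), Mul(3, Pow(D, -1))) = Add(Mul(Rational(1, 3), D), Mul(3, Pow(D, -1))) = Add(Mul(3, Pow(D, -1)), Mul(Rational(1, 3), D)))
Function('j')(c, R) = Add(-13, Pow(R, 2)) (Function('j')(c, R) = Add(Mul(R, R), -13) = Add(Pow(R, 2), -13) = Add(-13, Pow(R, 2)))
Add(Function('j')(-93, 61), 5001) = Add(Add(-13, Pow(61, 2)), 5001) = Add(Add(-13, 3721), 5001) = Add(3708, 5001) = 8709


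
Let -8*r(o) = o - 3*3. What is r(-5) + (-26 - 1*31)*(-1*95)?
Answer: 21667/4 ≈ 5416.8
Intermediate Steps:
r(o) = 9/8 - o/8 (r(o) = -(o - 3*3)/8 = -(o - 1*9)/8 = -(o - 9)/8 = -(-9 + o)/8 = 9/8 - o/8)
r(-5) + (-26 - 1*31)*(-1*95) = (9/8 - ⅛*(-5)) + (-26 - 1*31)*(-1*95) = (9/8 + 5/8) + (-26 - 31)*(-95) = 7/4 - 57*(-95) = 7/4 + 5415 = 21667/4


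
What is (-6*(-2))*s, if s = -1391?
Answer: -16692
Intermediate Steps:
(-6*(-2))*s = -6*(-2)*(-1391) = -1*(-12)*(-1391) = 12*(-1391) = -16692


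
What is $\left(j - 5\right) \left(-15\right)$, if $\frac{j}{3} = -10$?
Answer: $525$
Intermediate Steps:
$j = -30$ ($j = 3 \left(-10\right) = -30$)
$\left(j - 5\right) \left(-15\right) = \left(-30 - 5\right) \left(-15\right) = \left(-35\right) \left(-15\right) = 525$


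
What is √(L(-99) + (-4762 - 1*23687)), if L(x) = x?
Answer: 6*I*√793 ≈ 168.96*I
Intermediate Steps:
√(L(-99) + (-4762 - 1*23687)) = √(-99 + (-4762 - 1*23687)) = √(-99 + (-4762 - 23687)) = √(-99 - 28449) = √(-28548) = 6*I*√793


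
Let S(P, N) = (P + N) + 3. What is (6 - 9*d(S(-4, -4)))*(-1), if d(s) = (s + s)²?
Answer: 894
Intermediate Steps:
S(P, N) = 3 + N + P (S(P, N) = (N + P) + 3 = 3 + N + P)
d(s) = 4*s² (d(s) = (2*s)² = 4*s²)
(6 - 9*d(S(-4, -4)))*(-1) = (6 - 36*(3 - 4 - 4)²)*(-1) = (6 - 36*(-5)²)*(-1) = (6 - 36*25)*(-1) = (6 - 9*100)*(-1) = (6 - 900)*(-1) = -894*(-1) = 894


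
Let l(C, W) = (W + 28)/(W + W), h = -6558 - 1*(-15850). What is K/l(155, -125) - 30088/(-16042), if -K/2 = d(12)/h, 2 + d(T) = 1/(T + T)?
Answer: 81404232911/43377118824 ≈ 1.8767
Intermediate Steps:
d(T) = -2 + 1/(2*T) (d(T) = -2 + 1/(T + T) = -2 + 1/(2*T))
h = 9292 (h = -6558 + 15850 = 9292)
l(C, W) = (28 + W)/(2*W) (l(C, W) = (28 + W)/((2*W)) = (28 + W)*(1/(2*W)) = (28 + W)/(2*W))
K = 47/111504 (K = -2*(-2 + (1/2)/12)/9292 = -2*(-2 + (1/2)*(1/12))/9292 = -2*(-2 + 1/24)/9292 = -(-47)/(12*9292) = -2*(-47/223008) = 47/111504 ≈ 0.00042151)
K/l(155, -125) - 30088/(-16042) = 47/(111504*(((1/2)*(28 - 125)/(-125)))) - 30088/(-16042) = 47/(111504*(((1/2)*(-1/125)*(-97)))) - 30088*(-1/16042) = 47/(111504*(97/250)) + 15044/8021 = (47/111504)*(250/97) + 15044/8021 = 5875/5407944 + 15044/8021 = 81404232911/43377118824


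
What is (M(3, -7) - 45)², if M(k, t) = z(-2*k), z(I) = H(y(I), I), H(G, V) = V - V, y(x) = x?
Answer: 2025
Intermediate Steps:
H(G, V) = 0
z(I) = 0
M(k, t) = 0
(M(3, -7) - 45)² = (0 - 45)² = (-45)² = 2025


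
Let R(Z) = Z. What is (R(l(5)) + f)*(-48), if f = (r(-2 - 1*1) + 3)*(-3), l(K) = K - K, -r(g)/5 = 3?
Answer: -1728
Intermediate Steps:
r(g) = -15 (r(g) = -5*3 = -15)
l(K) = 0
f = 36 (f = (-15 + 3)*(-3) = -12*(-3) = 36)
(R(l(5)) + f)*(-48) = (0 + 36)*(-48) = 36*(-48) = -1728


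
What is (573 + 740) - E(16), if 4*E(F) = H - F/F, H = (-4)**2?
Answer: 5237/4 ≈ 1309.3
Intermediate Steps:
H = 16
E(F) = 15/4 (E(F) = (16 - F/F)/4 = (16 - 1*1)/4 = (16 - 1)/4 = (1/4)*15 = 15/4)
(573 + 740) - E(16) = (573 + 740) - 1*15/4 = 1313 - 15/4 = 5237/4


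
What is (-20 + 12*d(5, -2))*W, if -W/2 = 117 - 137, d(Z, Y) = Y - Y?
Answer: -800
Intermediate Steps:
d(Z, Y) = 0
W = 40 (W = -2*(117 - 137) = -2*(-20) = 40)
(-20 + 12*d(5, -2))*W = (-20 + 12*0)*40 = (-20 + 0)*40 = -20*40 = -800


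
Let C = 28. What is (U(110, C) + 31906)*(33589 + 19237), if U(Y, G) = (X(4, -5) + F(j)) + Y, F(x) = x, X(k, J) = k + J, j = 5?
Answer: 1691488520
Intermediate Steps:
X(k, J) = J + k
U(Y, G) = 4 + Y (U(Y, G) = ((-5 + 4) + 5) + Y = (-1 + 5) + Y = 4 + Y)
(U(110, C) + 31906)*(33589 + 19237) = ((4 + 110) + 31906)*(33589 + 19237) = (114 + 31906)*52826 = 32020*52826 = 1691488520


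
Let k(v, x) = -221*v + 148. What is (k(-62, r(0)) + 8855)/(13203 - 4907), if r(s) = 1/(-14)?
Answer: 22705/8296 ≈ 2.7369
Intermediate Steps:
r(s) = -1/14
k(v, x) = 148 - 221*v
(k(-62, r(0)) + 8855)/(13203 - 4907) = ((148 - 221*(-62)) + 8855)/(13203 - 4907) = ((148 + 13702) + 8855)/8296 = (13850 + 8855)*(1/8296) = 22705*(1/8296) = 22705/8296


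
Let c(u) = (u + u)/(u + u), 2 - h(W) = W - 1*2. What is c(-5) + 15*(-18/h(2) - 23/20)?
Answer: -605/4 ≈ -151.25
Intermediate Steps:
h(W) = 4 - W (h(W) = 2 - (W - 1*2) = 2 - (W - 2) = 2 - (-2 + W) = 2 + (2 - W) = 4 - W)
c(u) = 1 (c(u) = (2*u)/((2*u)) = (2*u)*(1/(2*u)) = 1)
c(-5) + 15*(-18/h(2) - 23/20) = 1 + 15*(-18/(4 - 1*2) - 23/20) = 1 + 15*(-18/(4 - 2) - 23*1/20) = 1 + 15*(-18/2 - 23/20) = 1 + 15*(-18*1/2 - 23/20) = 1 + 15*(-9 - 23/20) = 1 + 15*(-203/20) = 1 - 609/4 = -605/4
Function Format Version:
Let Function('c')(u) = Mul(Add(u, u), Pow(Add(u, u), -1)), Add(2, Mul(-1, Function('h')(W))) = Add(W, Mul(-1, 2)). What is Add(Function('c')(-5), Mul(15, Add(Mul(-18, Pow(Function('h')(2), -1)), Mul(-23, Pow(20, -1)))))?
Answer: Rational(-605, 4) ≈ -151.25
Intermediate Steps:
Function('h')(W) = Add(4, Mul(-1, W)) (Function('h')(W) = Add(2, Mul(-1, Add(W, Mul(-1, 2)))) = Add(2, Mul(-1, Add(W, -2))) = Add(2, Mul(-1, Add(-2, W))) = Add(2, Add(2, Mul(-1, W))) = Add(4, Mul(-1, W)))
Function('c')(u) = 1 (Function('c')(u) = Mul(Mul(2, u), Pow(Mul(2, u), -1)) = Mul(Mul(2, u), Mul(Rational(1, 2), Pow(u, -1))) = 1)
Add(Function('c')(-5), Mul(15, Add(Mul(-18, Pow(Function('h')(2), -1)), Mul(-23, Pow(20, -1))))) = Add(1, Mul(15, Add(Mul(-18, Pow(Add(4, Mul(-1, 2)), -1)), Mul(-23, Pow(20, -1))))) = Add(1, Mul(15, Add(Mul(-18, Pow(Add(4, -2), -1)), Mul(-23, Rational(1, 20))))) = Add(1, Mul(15, Add(Mul(-18, Pow(2, -1)), Rational(-23, 20)))) = Add(1, Mul(15, Add(Mul(-18, Rational(1, 2)), Rational(-23, 20)))) = Add(1, Mul(15, Add(-9, Rational(-23, 20)))) = Add(1, Mul(15, Rational(-203, 20))) = Add(1, Rational(-609, 4)) = Rational(-605, 4)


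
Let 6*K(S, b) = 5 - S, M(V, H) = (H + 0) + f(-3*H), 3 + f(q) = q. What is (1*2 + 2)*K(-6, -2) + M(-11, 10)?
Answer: -47/3 ≈ -15.667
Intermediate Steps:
f(q) = -3 + q
M(V, H) = -3 - 2*H (M(V, H) = (H + 0) + (-3 - 3*H) = H + (-3 - 3*H) = -3 - 2*H)
K(S, b) = 5/6 - S/6 (K(S, b) = (5 - S)/6 = 5/6 - S/6)
(1*2 + 2)*K(-6, -2) + M(-11, 10) = (1*2 + 2)*(5/6 - 1/6*(-6)) + (-3 - 2*10) = (2 + 2)*(5/6 + 1) + (-3 - 20) = 4*(11/6) - 23 = 22/3 - 23 = -47/3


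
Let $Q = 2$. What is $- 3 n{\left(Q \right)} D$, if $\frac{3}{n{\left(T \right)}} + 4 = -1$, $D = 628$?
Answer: $\frac{5652}{5} \approx 1130.4$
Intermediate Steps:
$n{\left(T \right)} = - \frac{3}{5}$ ($n{\left(T \right)} = \frac{3}{-4 - 1} = \frac{3}{-5} = 3 \left(- \frac{1}{5}\right) = - \frac{3}{5}$)
$- 3 n{\left(Q \right)} D = \left(-3\right) \left(- \frac{3}{5}\right) 628 = \frac{9}{5} \cdot 628 = \frac{5652}{5}$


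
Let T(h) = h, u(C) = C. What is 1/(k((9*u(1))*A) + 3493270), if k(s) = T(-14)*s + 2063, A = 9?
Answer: 1/3494199 ≈ 2.8619e-7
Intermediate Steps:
k(s) = 2063 - 14*s (k(s) = -14*s + 2063 = 2063 - 14*s)
1/(k((9*u(1))*A) + 3493270) = 1/((2063 - 14*9*1*9) + 3493270) = 1/((2063 - 126*9) + 3493270) = 1/((2063 - 14*81) + 3493270) = 1/((2063 - 1134) + 3493270) = 1/(929 + 3493270) = 1/3494199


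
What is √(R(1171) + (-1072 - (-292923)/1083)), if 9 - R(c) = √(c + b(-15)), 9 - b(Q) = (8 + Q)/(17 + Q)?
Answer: √(-1144408 - 2166*√526)/38 ≈ 28.756*I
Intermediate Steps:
b(Q) = 9 - (8 + Q)/(17 + Q)
R(c) = 9 - √(25/2 + c) (R(c) = 9 - √(c + (145 + 8*(-15))/(17 - 15)) = 9 - √(c + (145 - 120)/2) = 9 - √(c + (½)*25) = 9 - √(c + 25/2) = 9 - √(25/2 + c))
√(R(1171) + (-1072 - (-292923)/1083)) = √((9 - √(50 + 4*1171)/2) + (-1072 - (-292923)/1083)) = √((9 - √(50 + 4684)/2) + (-1072 - (-292923)/1083)) = √((9 - 3*√526/2) + (-1072 - 513*(-571/1083))) = √((9 - 3*√526/2) + (-1072 + 5139/19)) = √((9 - 3*√526/2) - 15229/19) = √(-15058/19 - 3*√526/2)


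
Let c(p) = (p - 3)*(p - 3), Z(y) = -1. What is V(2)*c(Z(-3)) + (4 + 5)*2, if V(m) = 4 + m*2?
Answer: 146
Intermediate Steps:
c(p) = (-3 + p)**2 (c(p) = (-3 + p)*(-3 + p) = (-3 + p)**2)
V(m) = 4 + 2*m
V(2)*c(Z(-3)) + (4 + 5)*2 = (4 + 2*2)*(-3 - 1)**2 + (4 + 5)*2 = (4 + 4)*(-4)**2 + 9*2 = 8*16 + 18 = 128 + 18 = 146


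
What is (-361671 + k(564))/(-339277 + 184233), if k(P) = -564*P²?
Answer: 179767815/155044 ≈ 1159.5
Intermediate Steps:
(-361671 + k(564))/(-339277 + 184233) = (-361671 - 564*564²)/(-339277 + 184233) = (-361671 - 564*318096)/(-155044) = (-361671 - 179406144)*(-1/155044) = -179767815*(-1/155044) = 179767815/155044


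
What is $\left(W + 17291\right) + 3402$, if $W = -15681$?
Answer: $5012$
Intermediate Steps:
$\left(W + 17291\right) + 3402 = \left(-15681 + 17291\right) + 3402 = 1610 + 3402 = 5012$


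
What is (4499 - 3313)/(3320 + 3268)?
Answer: 593/3294 ≈ 0.18002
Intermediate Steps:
(4499 - 3313)/(3320 + 3268) = 1186/6588 = 1186*(1/6588) = 593/3294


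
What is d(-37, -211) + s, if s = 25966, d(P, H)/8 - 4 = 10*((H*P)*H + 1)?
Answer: -131756082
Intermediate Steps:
d(P, H) = 112 + 80*P*H² (d(P, H) = 32 + 8*(10*((H*P)*H + 1)) = 32 + 8*(10*(P*H² + 1)) = 32 + 8*(10*(1 + P*H²)) = 32 + 8*(10 + 10*P*H²) = 32 + (80 + 80*P*H²) = 112 + 80*P*H²)
d(-37, -211) + s = (112 + 80*(-37)*(-211)²) + 25966 = (112 + 80*(-37)*44521) + 25966 = (112 - 131782160) + 25966 = -131782048 + 25966 = -131756082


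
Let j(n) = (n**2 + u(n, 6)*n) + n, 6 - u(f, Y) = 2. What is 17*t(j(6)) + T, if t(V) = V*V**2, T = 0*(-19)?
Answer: 4887432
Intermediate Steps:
T = 0
u(f, Y) = 4 (u(f, Y) = 6 - 1*2 = 6 - 2 = 4)
j(n) = n**2 + 5*n (j(n) = (n**2 + 4*n) + n = n**2 + 5*n)
t(V) = V**3
17*t(j(6)) + T = 17*(6*(5 + 6))**3 + 0 = 17*(6*11)**3 + 0 = 17*66**3 + 0 = 17*287496 + 0 = 4887432 + 0 = 4887432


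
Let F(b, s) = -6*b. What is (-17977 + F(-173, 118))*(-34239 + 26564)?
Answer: 130006825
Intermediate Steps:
(-17977 + F(-173, 118))*(-34239 + 26564) = (-17977 - 6*(-173))*(-34239 + 26564) = (-17977 + 1038)*(-7675) = -16939*(-7675) = 130006825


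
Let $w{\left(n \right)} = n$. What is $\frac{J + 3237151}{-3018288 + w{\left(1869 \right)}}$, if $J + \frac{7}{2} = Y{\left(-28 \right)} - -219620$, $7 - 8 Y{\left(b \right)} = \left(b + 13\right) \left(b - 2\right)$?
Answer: $- \frac{9217899}{8043784} \approx -1.146$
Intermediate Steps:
$Y{\left(b \right)} = \frac{7}{8} - \frac{\left(-2 + b\right) \left(13 + b\right)}{8}$ ($Y{\left(b \right)} = \frac{7}{8} - \frac{\left(b + 13\right) \left(b - 2\right)}{8} = \frac{7}{8} - \frac{\left(13 + b\right) \left(-2 + b\right)}{8} = \frac{7}{8} - \frac{\left(-2 + b\right) \left(13 + b\right)}{8}$)
$J = \frac{1756489}{8}$ ($J = - \frac{7}{2} - - \frac{1756517}{8} = - \frac{7}{2} + \left(\left(\frac{33}{8} + \frac{77}{2} - 98\right) + 219620\right) = - \frac{7}{2} + \left(- \frac{443}{8} + 219620\right) = - \frac{7}{2} + \frac{1756517}{8} = \frac{1756489}{8} \approx 2.1956 \cdot 10^{5}$)
$\frac{J + 3237151}{-3018288 + w{\left(1869 \right)}} = \frac{\frac{1756489}{8} + 3237151}{-3018288 + 1869} = \frac{27653697}{8 \left(-3016419\right)} = \frac{27653697}{8} \left(- \frac{1}{3016419}\right) = - \frac{9217899}{8043784}$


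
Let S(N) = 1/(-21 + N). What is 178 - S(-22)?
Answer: 7655/43 ≈ 178.02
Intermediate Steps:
178 - S(-22) = 178 - 1/(-21 - 22) = 178 - 1/(-43) = 178 - 1*(-1/43) = 178 + 1/43 = 7655/43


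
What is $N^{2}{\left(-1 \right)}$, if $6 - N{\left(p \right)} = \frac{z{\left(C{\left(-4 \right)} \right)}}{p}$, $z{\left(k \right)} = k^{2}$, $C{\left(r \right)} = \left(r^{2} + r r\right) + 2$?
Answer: $1350244$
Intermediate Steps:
$C{\left(r \right)} = 2 + 2 r^{2}$ ($C{\left(r \right)} = \left(r^{2} + r^{2}\right) + 2 = 2 r^{2} + 2 = 2 + 2 r^{2}$)
$N{\left(p \right)} = 6 - \frac{1156}{p}$ ($N{\left(p \right)} = 6 - \frac{\left(2 + 2 \left(-4\right)^{2}\right)^{2}}{p} = 6 - \frac{\left(2 + 2 \cdot 16\right)^{2}}{p} = 6 - \frac{\left(2 + 32\right)^{2}}{p} = 6 - \frac{34^{2}}{p} = 6 - \frac{1156}{p}$)
$N^{2}{\left(-1 \right)} = \left(6 - \frac{1156}{-1}\right)^{2} = \left(6 - -1156\right)^{2} = \left(6 + 1156\right)^{2} = 1162^{2} = 1350244$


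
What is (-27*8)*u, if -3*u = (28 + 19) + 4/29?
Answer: 98424/29 ≈ 3393.9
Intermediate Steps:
u = -1367/87 (u = -((28 + 19) + 4/29)/3 = -(47 + 4*(1/29))/3 = -(47 + 4/29)/3 = -⅓*1367/29 = -1367/87 ≈ -15.713)
(-27*8)*u = -27*8*(-1367/87) = -216*(-1367/87) = 98424/29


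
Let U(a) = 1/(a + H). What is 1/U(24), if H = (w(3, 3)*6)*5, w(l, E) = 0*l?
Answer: 24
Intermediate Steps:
w(l, E) = 0
H = 0 (H = (0*6)*5 = 0*5 = 0)
U(a) = 1/a (U(a) = 1/(a + 0) = 1/a)
1/U(24) = 1/(1/24) = 24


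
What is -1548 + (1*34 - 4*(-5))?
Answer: -1494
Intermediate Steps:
-1548 + (1*34 - 4*(-5)) = -1548 + (34 + 20) = -1548 + 54 = -1494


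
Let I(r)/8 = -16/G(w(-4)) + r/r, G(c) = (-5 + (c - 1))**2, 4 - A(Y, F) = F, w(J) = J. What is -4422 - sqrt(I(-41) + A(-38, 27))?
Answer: -4422 - I*sqrt(407)/5 ≈ -4422.0 - 4.0349*I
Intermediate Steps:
A(Y, F) = 4 - F
G(c) = (-6 + c)**2 (G(c) = (-5 + (-1 + c))**2 = (-6 + c)**2)
I(r) = 168/25 (I(r) = 8*(-16/(-6 - 4)**2 + r/r) = 8*(-16/((-10)**2) + 1) = 8*(-16/100 + 1) = 8*(-16*1/100 + 1) = 8*(-4/25 + 1) = 8*(21/25) = 168/25)
-4422 - sqrt(I(-41) + A(-38, 27)) = -4422 - sqrt(168/25 + (4 - 1*27)) = -4422 - sqrt(168/25 + (4 - 27)) = -4422 - sqrt(168/25 - 23) = -4422 - sqrt(-407/25) = -4422 - I*sqrt(407)/5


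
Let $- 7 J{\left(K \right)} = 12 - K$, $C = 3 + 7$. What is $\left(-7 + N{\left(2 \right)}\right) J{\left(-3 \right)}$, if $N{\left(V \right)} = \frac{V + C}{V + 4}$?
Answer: $\frac{75}{7} \approx 10.714$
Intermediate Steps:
$C = 10$
$N{\left(V \right)} = \frac{10 + V}{4 + V}$ ($N{\left(V \right)} = \frac{V + 10}{V + 4} = \frac{10 + V}{4 + V}$)
$J{\left(K \right)} = - \frac{12}{7} + \frac{K}{7}$ ($J{\left(K \right)} = - \frac{12 - K}{7} = - \frac{12}{7} + \frac{K}{7}$)
$\left(-7 + N{\left(2 \right)}\right) J{\left(-3 \right)} = \left(-7 + \frac{10 + 2}{4 + 2}\right) \left(- \frac{12}{7} + \frac{1}{7} \left(-3\right)\right) = \left(-7 + \frac{1}{6} \cdot 12\right) \left(- \frac{12}{7} - \frac{3}{7}\right) = \left(-7 + \frac{1}{6} \cdot 12\right) \left(- \frac{15}{7}\right) = \left(-7 + 2\right) \left(- \frac{15}{7}\right) = \left(-5\right) \left(- \frac{15}{7}\right) = \frac{75}{7}$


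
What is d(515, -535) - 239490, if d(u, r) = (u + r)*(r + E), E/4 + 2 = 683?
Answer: -283270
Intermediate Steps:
E = 2724 (E = -8 + 4*683 = -8 + 2732 = 2724)
d(u, r) = (2724 + r)*(r + u) (d(u, r) = (u + r)*(r + 2724) = (r + u)*(2724 + r) = (2724 + r)*(r + u))
d(515, -535) - 239490 = ((-535)² + 2724*(-535) + 2724*515 - 535*515) - 239490 = (286225 - 1457340 + 1402860 - 275525) - 239490 = -43780 - 239490 = -283270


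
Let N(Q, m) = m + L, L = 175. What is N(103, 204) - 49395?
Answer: -49016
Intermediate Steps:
N(Q, m) = 175 + m (N(Q, m) = m + 175 = 175 + m)
N(103, 204) - 49395 = (175 + 204) - 49395 = 379 - 49395 = -49016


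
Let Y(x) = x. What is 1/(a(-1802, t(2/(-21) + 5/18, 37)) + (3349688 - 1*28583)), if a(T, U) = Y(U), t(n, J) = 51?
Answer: 1/3321156 ≈ 3.0110e-7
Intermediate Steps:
a(T, U) = U
1/(a(-1802, t(2/(-21) + 5/18, 37)) + (3349688 - 1*28583)) = 1/(51 + (3349688 - 1*28583)) = 1/(51 + (3349688 - 28583)) = 1/(51 + 3321105) = 1/3321156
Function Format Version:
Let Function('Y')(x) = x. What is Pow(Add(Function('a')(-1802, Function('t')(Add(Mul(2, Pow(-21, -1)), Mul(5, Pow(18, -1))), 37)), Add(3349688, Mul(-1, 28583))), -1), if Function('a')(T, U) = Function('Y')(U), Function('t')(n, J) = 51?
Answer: Rational(1, 3321156) ≈ 3.0110e-7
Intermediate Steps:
Function('a')(T, U) = U
Pow(Add(Function('a')(-1802, Function('t')(Add(Mul(2, Pow(-21, -1)), Mul(5, Pow(18, -1))), 37)), Add(3349688, Mul(-1, 28583))), -1) = Pow(Add(51, Add(3349688, Mul(-1, 28583))), -1) = Pow(Add(51, Add(3349688, -28583)), -1) = Pow(Add(51, 3321105), -1) = Pow(3321156, -1) = Rational(1, 3321156)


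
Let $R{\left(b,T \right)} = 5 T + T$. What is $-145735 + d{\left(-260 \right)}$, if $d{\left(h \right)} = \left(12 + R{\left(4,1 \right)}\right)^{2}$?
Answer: $-145411$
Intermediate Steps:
$R{\left(b,T \right)} = 6 T$
$d{\left(h \right)} = 324$ ($d{\left(h \right)} = \left(12 + 6 \cdot 1\right)^{2} = \left(12 + 6\right)^{2} = 18^{2} = 324$)
$-145735 + d{\left(-260 \right)} = -145735 + 324 = -145411$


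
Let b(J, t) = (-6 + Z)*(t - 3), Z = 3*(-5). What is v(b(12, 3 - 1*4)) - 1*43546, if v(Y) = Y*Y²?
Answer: 549158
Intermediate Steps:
Z = -15
b(J, t) = 63 - 21*t (b(J, t) = (-6 - 15)*(t - 3) = -21*(-3 + t) = 63 - 21*t)
v(Y) = Y³
v(b(12, 3 - 1*4)) - 1*43546 = (63 - 21*(3 - 1*4))³ - 1*43546 = (63 - 21*(3 - 4))³ - 43546 = (63 - 21*(-1))³ - 43546 = (63 + 21)³ - 43546 = 84³ - 43546 = 592704 - 43546 = 549158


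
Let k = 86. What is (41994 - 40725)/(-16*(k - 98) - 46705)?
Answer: -1269/46513 ≈ -0.027283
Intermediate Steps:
(41994 - 40725)/(-16*(k - 98) - 46705) = (41994 - 40725)/(-16*(86 - 98) - 46705) = 1269/(-16*(-12) - 46705) = 1269/(192 - 46705) = 1269/(-46513) = 1269*(-1/46513) = -1269/46513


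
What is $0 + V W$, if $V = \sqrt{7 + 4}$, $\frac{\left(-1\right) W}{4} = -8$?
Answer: $32 \sqrt{11} \approx 106.13$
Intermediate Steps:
$W = 32$ ($W = \left(-4\right) \left(-8\right) = 32$)
$V = \sqrt{11} \approx 3.3166$
$0 + V W = 0 + \sqrt{11} \cdot 32 = 0 + 32 \sqrt{11} = 32 \sqrt{11}$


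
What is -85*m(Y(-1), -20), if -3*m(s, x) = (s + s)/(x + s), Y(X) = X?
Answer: 170/63 ≈ 2.6984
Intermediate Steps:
m(s, x) = -2*s/(3*(s + x)) (m(s, x) = -(s + s)/(3*(x + s)) = -2*s/(3*(s + x)))
-85*m(Y(-1), -20) = -(-170)*(-1)/(3*(-1) + 3*(-20)) = -(-170)*(-1)/(-3 - 60) = -(-170)*(-1)/(-63) = -(-170)*(-1)*(-1)/63 = -85*(-2/63) = 170/63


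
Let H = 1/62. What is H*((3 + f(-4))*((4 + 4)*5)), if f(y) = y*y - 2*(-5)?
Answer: 580/31 ≈ 18.710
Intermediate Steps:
f(y) = 10 + y² (f(y) = y² + 10 = 10 + y²)
H = 1/62 ≈ 0.016129
H*((3 + f(-4))*((4 + 4)*5)) = ((3 + (10 + (-4)²))*((4 + 4)*5))/62 = ((3 + (10 + 16))*(8*5))/62 = ((3 + 26)*40)/62 = (29*40)/62 = (1/62)*1160 = 580/31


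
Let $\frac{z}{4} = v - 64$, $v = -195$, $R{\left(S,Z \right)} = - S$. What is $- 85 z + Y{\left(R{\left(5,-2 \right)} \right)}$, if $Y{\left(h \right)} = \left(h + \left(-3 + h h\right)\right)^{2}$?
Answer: $88349$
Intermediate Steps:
$Y{\left(h \right)} = \left(-3 + h + h^{2}\right)^{2}$ ($Y{\left(h \right)} = \left(h + \left(-3 + h^{2}\right)\right)^{2} = \left(-3 + h + h^{2}\right)^{2}$)
$z = -1036$ ($z = 4 \left(-195 - 64\right) = 4 \left(-259\right) = -1036$)
$- 85 z + Y{\left(R{\left(5,-2 \right)} \right)} = \left(-85\right) \left(-1036\right) + \left(-3 - 5 + \left(\left(-1\right) 5\right)^{2}\right)^{2} = 88060 + \left(-3 - 5 + \left(-5\right)^{2}\right)^{2} = 88060 + \left(-3 - 5 + 25\right)^{2} = 88060 + 17^{2} = 88060 + 289 = 88349$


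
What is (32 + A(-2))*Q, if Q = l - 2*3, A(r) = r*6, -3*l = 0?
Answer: -120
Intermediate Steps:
l = 0 (l = -1/3*0 = 0)
A(r) = 6*r
Q = -6 (Q = 0 - 2*3 = 0 - 6 = -6)
(32 + A(-2))*Q = (32 + 6*(-2))*(-6) = (32 - 12)*(-6) = 20*(-6) = -120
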